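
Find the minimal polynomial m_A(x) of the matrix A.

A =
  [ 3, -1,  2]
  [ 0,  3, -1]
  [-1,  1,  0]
x^3 - 6*x^2 + 12*x - 8

The characteristic polynomial is χ_A(x) = (x - 2)^3, so the eigenvalues are known. The minimal polynomial is
  m_A(x) = Π_λ (x − λ)^{k_λ}
where k_λ is the size of the *largest* Jordan block for λ (equivalently, the smallest k with (A − λI)^k v = 0 for every generalised eigenvector v of λ).

  λ = 2: largest Jordan block has size 3, contributing (x − 2)^3

So m_A(x) = (x - 2)^3 = x^3 - 6*x^2 + 12*x - 8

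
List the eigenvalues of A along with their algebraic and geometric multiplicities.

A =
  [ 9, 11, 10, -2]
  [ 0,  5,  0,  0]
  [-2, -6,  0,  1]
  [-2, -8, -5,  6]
λ = 5: alg = 4, geom = 2

Step 1 — factor the characteristic polynomial to read off the algebraic multiplicities:
  χ_A(x) = (x - 5)^4

Step 2 — compute geometric multiplicities via the rank-nullity identity g(λ) = n − rank(A − λI):
  rank(A − (5)·I) = 2, so dim ker(A − (5)·I) = n − 2 = 2

Summary:
  λ = 5: algebraic multiplicity = 4, geometric multiplicity = 2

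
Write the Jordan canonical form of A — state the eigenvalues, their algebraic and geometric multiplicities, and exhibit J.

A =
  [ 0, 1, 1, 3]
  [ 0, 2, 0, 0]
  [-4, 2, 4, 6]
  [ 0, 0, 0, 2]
J_2(2) ⊕ J_1(2) ⊕ J_1(2)

The characteristic polynomial is
  det(x·I − A) = x^4 - 8*x^3 + 24*x^2 - 32*x + 16 = (x - 2)^4

Eigenvalues and multiplicities (the geometric multiplicity of λ is n − rank(A − λI), which equals the number of Jordan blocks for λ):
  λ = 2: algebraic multiplicity = 4, geometric multiplicity = 3

Determining the block sizes for each eigenvalue:
  λ = 2: 3 blocks summing to 4 forces exactly one block of size 2 and the rest size 1 → block sizes [2, 1, 1]

Assembling the blocks gives a Jordan form
J =
  [2, 1, 0, 0]
  [0, 2, 0, 0]
  [0, 0, 2, 0]
  [0, 0, 0, 2]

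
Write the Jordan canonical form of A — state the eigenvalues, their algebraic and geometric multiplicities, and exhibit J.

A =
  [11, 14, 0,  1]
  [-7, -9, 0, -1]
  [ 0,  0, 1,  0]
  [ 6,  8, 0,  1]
J_3(1) ⊕ J_1(1)

The characteristic polynomial is
  det(x·I − A) = x^4 - 4*x^3 + 6*x^2 - 4*x + 1 = (x - 1)^4

Eigenvalues and multiplicities (the geometric multiplicity of λ is n − rank(A − λI), which equals the number of Jordan blocks for λ):
  λ = 1: algebraic multiplicity = 4, geometric multiplicity = 2

Determining the block sizes for each eigenvalue:
  λ = 1: with am = 4 and gm = 2, the partition is not yet determined (e.g. several partitions of 4 into 2 parts exist). Let N = A − (1)·I. Computing rank(N^1) = 2, rank(N^2) = 1, rank(N^3) = 0; the number of blocks of size ≥ j is rank(N^{j−1}) − rank(N^j), giving [2, 1, 1]. So we have 1 block(s) of size 3, 1 block(s) of size 1 → block sizes [3, 1]

Assembling the blocks gives a Jordan form
J =
  [1, 1, 0, 0]
  [0, 1, 1, 0]
  [0, 0, 1, 0]
  [0, 0, 0, 1]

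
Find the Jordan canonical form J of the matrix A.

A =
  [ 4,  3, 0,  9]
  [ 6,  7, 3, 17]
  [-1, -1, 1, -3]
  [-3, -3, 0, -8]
J_3(1) ⊕ J_1(1)

The characteristic polynomial is
  det(x·I − A) = x^4 - 4*x^3 + 6*x^2 - 4*x + 1 = (x - 1)^4

Eigenvalues and multiplicities (the geometric multiplicity of λ is n − rank(A − λI), which equals the number of Jordan blocks for λ):
  λ = 1: algebraic multiplicity = 4, geometric multiplicity = 2

Determining the block sizes for each eigenvalue:
  λ = 1: with am = 4 and gm = 2, the partition is not yet determined (e.g. several partitions of 4 into 2 parts exist). Let N = A − (1)·I. Computing rank(N^1) = 2, rank(N^2) = 1, rank(N^3) = 0; the number of blocks of size ≥ j is rank(N^{j−1}) − rank(N^j), giving [2, 1, 1]. So we have 1 block(s) of size 3, 1 block(s) of size 1 → block sizes [3, 1]

Assembling the blocks gives a Jordan form
J =
  [1, 1, 0, 0]
  [0, 1, 1, 0]
  [0, 0, 1, 0]
  [0, 0, 0, 1]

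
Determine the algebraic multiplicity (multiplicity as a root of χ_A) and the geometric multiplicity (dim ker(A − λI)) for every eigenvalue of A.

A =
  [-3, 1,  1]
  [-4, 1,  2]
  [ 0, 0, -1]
λ = -1: alg = 3, geom = 2

Step 1 — factor the characteristic polynomial to read off the algebraic multiplicities:
  χ_A(x) = (x + 1)^3

Step 2 — compute geometric multiplicities via the rank-nullity identity g(λ) = n − rank(A − λI):
  rank(A − (-1)·I) = 1, so dim ker(A − (-1)·I) = n − 1 = 2

Summary:
  λ = -1: algebraic multiplicity = 3, geometric multiplicity = 2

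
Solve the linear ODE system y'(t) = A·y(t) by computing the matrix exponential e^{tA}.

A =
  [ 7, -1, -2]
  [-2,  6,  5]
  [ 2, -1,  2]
e^{tA} =
  [t^2*exp(5*t) + 2*t*exp(5*t) + exp(5*t), -t^2*exp(5*t)/2 - t*exp(5*t), -3*t^2*exp(5*t)/2 - 2*t*exp(5*t)]
  [2*t^2*exp(5*t) - 2*t*exp(5*t), -t^2*exp(5*t) + t*exp(5*t) + exp(5*t), -3*t^2*exp(5*t) + 5*t*exp(5*t)]
  [2*t*exp(5*t), -t*exp(5*t), -3*t*exp(5*t) + exp(5*t)]

Strategy: write A = P · J · P⁻¹ where J is a Jordan canonical form, so e^{tA} = P · e^{tJ} · P⁻¹, and e^{tJ} can be computed block-by-block.

A has Jordan form
J =
  [5, 1, 0]
  [0, 5, 1]
  [0, 0, 5]
(up to reordering of blocks).

Per-block formulas:
  For a 3×3 Jordan block J_3(5): exp(t · J_3(5)) = e^(5t)·(I + t·N + (t^2/2)·N^2), where N is the 3×3 nilpotent shift.

After assembling e^{tJ} and conjugating by P, we get:

e^{tA} =
  [t^2*exp(5*t) + 2*t*exp(5*t) + exp(5*t), -t^2*exp(5*t)/2 - t*exp(5*t), -3*t^2*exp(5*t)/2 - 2*t*exp(5*t)]
  [2*t^2*exp(5*t) - 2*t*exp(5*t), -t^2*exp(5*t) + t*exp(5*t) + exp(5*t), -3*t^2*exp(5*t) + 5*t*exp(5*t)]
  [2*t*exp(5*t), -t*exp(5*t), -3*t*exp(5*t) + exp(5*t)]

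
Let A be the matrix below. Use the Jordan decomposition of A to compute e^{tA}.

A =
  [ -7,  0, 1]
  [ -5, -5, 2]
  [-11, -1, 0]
e^{tA} =
  [-t^2*exp(-4*t) - 3*t*exp(-4*t) + exp(-4*t), -t^2*exp(-4*t)/2, t^2*exp(-4*t)/2 + t*exp(-4*t)]
  [-t^2*exp(-4*t) - 5*t*exp(-4*t), -t^2*exp(-4*t)/2 - t*exp(-4*t) + exp(-4*t), t^2*exp(-4*t)/2 + 2*t*exp(-4*t)]
  [-3*t^2*exp(-4*t) - 11*t*exp(-4*t), -3*t^2*exp(-4*t)/2 - t*exp(-4*t), 3*t^2*exp(-4*t)/2 + 4*t*exp(-4*t) + exp(-4*t)]

Strategy: write A = P · J · P⁻¹ where J is a Jordan canonical form, so e^{tA} = P · e^{tJ} · P⁻¹, and e^{tJ} can be computed block-by-block.

A has Jordan form
J =
  [-4,  1,  0]
  [ 0, -4,  1]
  [ 0,  0, -4]
(up to reordering of blocks).

Per-block formulas:
  For a 3×3 Jordan block J_3(-4): exp(t · J_3(-4)) = e^(-4t)·(I + t·N + (t^2/2)·N^2), where N is the 3×3 nilpotent shift.

After assembling e^{tJ} and conjugating by P, we get:

e^{tA} =
  [-t^2*exp(-4*t) - 3*t*exp(-4*t) + exp(-4*t), -t^2*exp(-4*t)/2, t^2*exp(-4*t)/2 + t*exp(-4*t)]
  [-t^2*exp(-4*t) - 5*t*exp(-4*t), -t^2*exp(-4*t)/2 - t*exp(-4*t) + exp(-4*t), t^2*exp(-4*t)/2 + 2*t*exp(-4*t)]
  [-3*t^2*exp(-4*t) - 11*t*exp(-4*t), -3*t^2*exp(-4*t)/2 - t*exp(-4*t), 3*t^2*exp(-4*t)/2 + 4*t*exp(-4*t) + exp(-4*t)]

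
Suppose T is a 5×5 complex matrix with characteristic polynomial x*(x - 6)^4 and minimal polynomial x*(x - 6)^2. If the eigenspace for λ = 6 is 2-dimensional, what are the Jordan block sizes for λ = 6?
Block sizes for λ = 6: [2, 2]

Step 1 — from the characteristic polynomial, algebraic multiplicity of λ = 6 is 4. From dim ker(T − (6)·I) = 2, there are exactly 2 Jordan blocks for λ = 6.
Step 2 — from the minimal polynomial, the factor (x − 6)^2 tells us the largest block for λ = 6 has size 2.
Step 3 — with total size 4, 2 blocks, and largest block 2, the block sizes (in nonincreasing order) are [2, 2].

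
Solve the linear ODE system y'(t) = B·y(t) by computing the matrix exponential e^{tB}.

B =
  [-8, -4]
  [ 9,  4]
e^{tB} =
  [-6*t*exp(-2*t) + exp(-2*t), -4*t*exp(-2*t)]
  [9*t*exp(-2*t), 6*t*exp(-2*t) + exp(-2*t)]

Strategy: write B = P · J · P⁻¹ where J is a Jordan canonical form, so e^{tB} = P · e^{tJ} · P⁻¹, and e^{tJ} can be computed block-by-block.

B has Jordan form
J =
  [-2,  1]
  [ 0, -2]
(up to reordering of blocks).

Per-block formulas:
  For a 2×2 Jordan block J_2(-2): exp(t · J_2(-2)) = e^(-2t)·(I + t·N), where N is the 2×2 nilpotent shift.

After assembling e^{tJ} and conjugating by P, we get:

e^{tB} =
  [-6*t*exp(-2*t) + exp(-2*t), -4*t*exp(-2*t)]
  [9*t*exp(-2*t), 6*t*exp(-2*t) + exp(-2*t)]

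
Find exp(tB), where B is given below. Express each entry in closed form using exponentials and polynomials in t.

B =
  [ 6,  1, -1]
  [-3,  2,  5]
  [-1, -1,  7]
e^{tB} =
  [-t^2*exp(5*t)/2 + t*exp(5*t) + exp(5*t), -t^2*exp(5*t)/2 + t*exp(5*t), t^2*exp(5*t) - t*exp(5*t)]
  [t^2*exp(5*t)/2 - 3*t*exp(5*t), t^2*exp(5*t)/2 - 3*t*exp(5*t) + exp(5*t), -t^2*exp(5*t) + 5*t*exp(5*t)]
  [-t*exp(5*t), -t*exp(5*t), 2*t*exp(5*t) + exp(5*t)]

Strategy: write B = P · J · P⁻¹ where J is a Jordan canonical form, so e^{tB} = P · e^{tJ} · P⁻¹, and e^{tJ} can be computed block-by-block.

B has Jordan form
J =
  [5, 1, 0]
  [0, 5, 1]
  [0, 0, 5]
(up to reordering of blocks).

Per-block formulas:
  For a 3×3 Jordan block J_3(5): exp(t · J_3(5)) = e^(5t)·(I + t·N + (t^2/2)·N^2), where N is the 3×3 nilpotent shift.

After assembling e^{tJ} and conjugating by P, we get:

e^{tB} =
  [-t^2*exp(5*t)/2 + t*exp(5*t) + exp(5*t), -t^2*exp(5*t)/2 + t*exp(5*t), t^2*exp(5*t) - t*exp(5*t)]
  [t^2*exp(5*t)/2 - 3*t*exp(5*t), t^2*exp(5*t)/2 - 3*t*exp(5*t) + exp(5*t), -t^2*exp(5*t) + 5*t*exp(5*t)]
  [-t*exp(5*t), -t*exp(5*t), 2*t*exp(5*t) + exp(5*t)]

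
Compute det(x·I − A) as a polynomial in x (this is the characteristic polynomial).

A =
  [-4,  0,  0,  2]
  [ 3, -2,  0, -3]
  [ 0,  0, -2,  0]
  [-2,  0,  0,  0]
x^4 + 8*x^3 + 24*x^2 + 32*x + 16

Expanding det(x·I − A) (e.g. by cofactor expansion or by noting that A is similar to its Jordan form J, which has the same characteristic polynomial as A) gives
  χ_A(x) = x^4 + 8*x^3 + 24*x^2 + 32*x + 16
which factors as (x + 2)^4. The eigenvalues (with algebraic multiplicities) are λ = -2 with multiplicity 4.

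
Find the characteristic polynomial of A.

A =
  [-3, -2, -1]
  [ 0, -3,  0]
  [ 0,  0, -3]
x^3 + 9*x^2 + 27*x + 27

Expanding det(x·I − A) (e.g. by cofactor expansion or by noting that A is similar to its Jordan form J, which has the same characteristic polynomial as A) gives
  χ_A(x) = x^3 + 9*x^2 + 27*x + 27
which factors as (x + 3)^3. The eigenvalues (with algebraic multiplicities) are λ = -3 with multiplicity 3.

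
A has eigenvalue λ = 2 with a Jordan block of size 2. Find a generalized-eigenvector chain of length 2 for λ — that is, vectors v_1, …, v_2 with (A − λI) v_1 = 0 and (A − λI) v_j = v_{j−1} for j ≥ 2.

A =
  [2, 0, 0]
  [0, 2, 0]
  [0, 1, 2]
A Jordan chain for λ = 2 of length 2:
v_1 = (0, 0, 1)ᵀ
v_2 = (0, 1, 0)ᵀ

Let N = A − (2)·I. We want v_2 with N^2 v_2 = 0 but N^1 v_2 ≠ 0; then v_{j-1} := N · v_j for j = 2, …, 2.

Pick v_2 = (0, 1, 0)ᵀ.
Then v_1 = N · v_2 = (0, 0, 1)ᵀ.

Sanity check: (A − (2)·I) v_1 = (0, 0, 0)ᵀ = 0. ✓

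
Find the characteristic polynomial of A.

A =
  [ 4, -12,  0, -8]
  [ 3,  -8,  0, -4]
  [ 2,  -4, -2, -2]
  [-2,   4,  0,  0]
x^4 + 6*x^3 + 12*x^2 + 8*x

Expanding det(x·I − A) (e.g. by cofactor expansion or by noting that A is similar to its Jordan form J, which has the same characteristic polynomial as A) gives
  χ_A(x) = x^4 + 6*x^3 + 12*x^2 + 8*x
which factors as x*(x + 2)^3. The eigenvalues (with algebraic multiplicities) are λ = -2 with multiplicity 3, λ = 0 with multiplicity 1.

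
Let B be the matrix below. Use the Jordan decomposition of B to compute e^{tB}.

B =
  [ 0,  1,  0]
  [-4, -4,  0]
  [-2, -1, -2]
e^{tB} =
  [2*t*exp(-2*t) + exp(-2*t), t*exp(-2*t), 0]
  [-4*t*exp(-2*t), -2*t*exp(-2*t) + exp(-2*t), 0]
  [-2*t*exp(-2*t), -t*exp(-2*t), exp(-2*t)]

Strategy: write B = P · J · P⁻¹ where J is a Jordan canonical form, so e^{tB} = P · e^{tJ} · P⁻¹, and e^{tJ} can be computed block-by-block.

B has Jordan form
J =
  [-2,  1,  0]
  [ 0, -2,  0]
  [ 0,  0, -2]
(up to reordering of blocks).

Per-block formulas:
  For a 2×2 Jordan block J_2(-2): exp(t · J_2(-2)) = e^(-2t)·(I + t·N), where N is the 2×2 nilpotent shift.
  For a 1×1 block at λ = -2: exp(t · [-2]) = [e^(-2t)].

After assembling e^{tJ} and conjugating by P, we get:

e^{tB} =
  [2*t*exp(-2*t) + exp(-2*t), t*exp(-2*t), 0]
  [-4*t*exp(-2*t), -2*t*exp(-2*t) + exp(-2*t), 0]
  [-2*t*exp(-2*t), -t*exp(-2*t), exp(-2*t)]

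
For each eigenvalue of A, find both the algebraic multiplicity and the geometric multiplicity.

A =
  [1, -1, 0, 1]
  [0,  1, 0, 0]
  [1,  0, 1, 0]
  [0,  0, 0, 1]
λ = 1: alg = 4, geom = 2

Step 1 — factor the characteristic polynomial to read off the algebraic multiplicities:
  χ_A(x) = (x - 1)^4

Step 2 — compute geometric multiplicities via the rank-nullity identity g(λ) = n − rank(A − λI):
  rank(A − (1)·I) = 2, so dim ker(A − (1)·I) = n − 2 = 2

Summary:
  λ = 1: algebraic multiplicity = 4, geometric multiplicity = 2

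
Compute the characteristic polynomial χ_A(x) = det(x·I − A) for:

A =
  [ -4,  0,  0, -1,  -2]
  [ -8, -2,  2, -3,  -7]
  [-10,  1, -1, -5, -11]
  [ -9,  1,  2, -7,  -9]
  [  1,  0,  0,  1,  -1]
x^5 + 15*x^4 + 90*x^3 + 270*x^2 + 405*x + 243

Expanding det(x·I − A) (e.g. by cofactor expansion or by noting that A is similar to its Jordan form J, which has the same characteristic polynomial as A) gives
  χ_A(x) = x^5 + 15*x^4 + 90*x^3 + 270*x^2 + 405*x + 243
which factors as (x + 3)^5. The eigenvalues (with algebraic multiplicities) are λ = -3 with multiplicity 5.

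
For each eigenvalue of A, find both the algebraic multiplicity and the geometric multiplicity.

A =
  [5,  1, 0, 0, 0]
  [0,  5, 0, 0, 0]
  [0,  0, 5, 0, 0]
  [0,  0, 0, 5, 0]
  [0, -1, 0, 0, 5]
λ = 5: alg = 5, geom = 4

Step 1 — factor the characteristic polynomial to read off the algebraic multiplicities:
  χ_A(x) = (x - 5)^5

Step 2 — compute geometric multiplicities via the rank-nullity identity g(λ) = n − rank(A − λI):
  rank(A − (5)·I) = 1, so dim ker(A − (5)·I) = n − 1 = 4

Summary:
  λ = 5: algebraic multiplicity = 5, geometric multiplicity = 4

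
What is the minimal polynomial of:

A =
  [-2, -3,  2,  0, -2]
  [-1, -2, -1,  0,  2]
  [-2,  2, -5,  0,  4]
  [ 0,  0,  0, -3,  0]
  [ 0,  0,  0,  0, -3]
x^3 + 9*x^2 + 27*x + 27

The characteristic polynomial is χ_A(x) = (x + 3)^5, so the eigenvalues are known. The minimal polynomial is
  m_A(x) = Π_λ (x − λ)^{k_λ}
where k_λ is the size of the *largest* Jordan block for λ (equivalently, the smallest k with (A − λI)^k v = 0 for every generalised eigenvector v of λ).

  λ = -3: largest Jordan block has size 3, contributing (x + 3)^3

So m_A(x) = (x + 3)^3 = x^3 + 9*x^2 + 27*x + 27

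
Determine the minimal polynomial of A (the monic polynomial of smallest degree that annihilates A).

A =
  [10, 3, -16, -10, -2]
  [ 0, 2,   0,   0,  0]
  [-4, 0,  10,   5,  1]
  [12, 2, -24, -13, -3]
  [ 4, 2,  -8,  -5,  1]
x^2 - 4*x + 4

The characteristic polynomial is χ_A(x) = (x - 2)^5, so the eigenvalues are known. The minimal polynomial is
  m_A(x) = Π_λ (x − λ)^{k_λ}
where k_λ is the size of the *largest* Jordan block for λ (equivalently, the smallest k with (A − λI)^k v = 0 for every generalised eigenvector v of λ).

  λ = 2: largest Jordan block has size 2, contributing (x − 2)^2

So m_A(x) = (x - 2)^2 = x^2 - 4*x + 4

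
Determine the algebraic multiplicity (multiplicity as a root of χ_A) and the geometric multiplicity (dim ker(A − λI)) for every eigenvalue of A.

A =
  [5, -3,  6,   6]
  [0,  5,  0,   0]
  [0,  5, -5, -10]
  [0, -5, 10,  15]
λ = 5: alg = 4, geom = 3

Step 1 — factor the characteristic polynomial to read off the algebraic multiplicities:
  χ_A(x) = (x - 5)^4

Step 2 — compute geometric multiplicities via the rank-nullity identity g(λ) = n − rank(A − λI):
  rank(A − (5)·I) = 1, so dim ker(A − (5)·I) = n − 1 = 3

Summary:
  λ = 5: algebraic multiplicity = 4, geometric multiplicity = 3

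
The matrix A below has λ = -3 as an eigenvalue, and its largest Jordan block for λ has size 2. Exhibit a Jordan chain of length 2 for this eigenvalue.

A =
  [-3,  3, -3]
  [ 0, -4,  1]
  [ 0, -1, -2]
A Jordan chain for λ = -3 of length 2:
v_1 = (3, -1, -1)ᵀ
v_2 = (0, 1, 0)ᵀ

Let N = A − (-3)·I. We want v_2 with N^2 v_2 = 0 but N^1 v_2 ≠ 0; then v_{j-1} := N · v_j for j = 2, …, 2.

Pick v_2 = (0, 1, 0)ᵀ.
Then v_1 = N · v_2 = (3, -1, -1)ᵀ.

Sanity check: (A − (-3)·I) v_1 = (0, 0, 0)ᵀ = 0. ✓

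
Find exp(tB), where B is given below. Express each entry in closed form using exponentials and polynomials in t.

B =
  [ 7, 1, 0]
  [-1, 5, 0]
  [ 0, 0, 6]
e^{tB} =
  [t*exp(6*t) + exp(6*t), t*exp(6*t), 0]
  [-t*exp(6*t), -t*exp(6*t) + exp(6*t), 0]
  [0, 0, exp(6*t)]

Strategy: write B = P · J · P⁻¹ where J is a Jordan canonical form, so e^{tB} = P · e^{tJ} · P⁻¹, and e^{tJ} can be computed block-by-block.

B has Jordan form
J =
  [6, 1, 0]
  [0, 6, 0]
  [0, 0, 6]
(up to reordering of blocks).

Per-block formulas:
  For a 2×2 Jordan block J_2(6): exp(t · J_2(6)) = e^(6t)·(I + t·N), where N is the 2×2 nilpotent shift.
  For a 1×1 block at λ = 6: exp(t · [6]) = [e^(6t)].

After assembling e^{tJ} and conjugating by P, we get:

e^{tB} =
  [t*exp(6*t) + exp(6*t), t*exp(6*t), 0]
  [-t*exp(6*t), -t*exp(6*t) + exp(6*t), 0]
  [0, 0, exp(6*t)]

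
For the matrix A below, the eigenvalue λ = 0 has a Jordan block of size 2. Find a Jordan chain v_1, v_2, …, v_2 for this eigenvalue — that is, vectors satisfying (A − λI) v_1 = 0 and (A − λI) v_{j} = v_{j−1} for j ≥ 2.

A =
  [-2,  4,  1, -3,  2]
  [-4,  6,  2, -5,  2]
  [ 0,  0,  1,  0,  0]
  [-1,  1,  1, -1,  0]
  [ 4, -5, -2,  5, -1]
A Jordan chain for λ = 0 of length 2:
v_1 = (1, 1, 0, 0, -1)ᵀ
v_2 = (1, 0, 0, -1, 0)ᵀ

Let N = A − (0)·I. We want v_2 with N^2 v_2 = 0 but N^1 v_2 ≠ 0; then v_{j-1} := N · v_j for j = 2, …, 2.

Pick v_2 = (1, 0, 0, -1, 0)ᵀ.
Then v_1 = N · v_2 = (1, 1, 0, 0, -1)ᵀ.

Sanity check: (A − (0)·I) v_1 = (0, 0, 0, 0, 0)ᵀ = 0. ✓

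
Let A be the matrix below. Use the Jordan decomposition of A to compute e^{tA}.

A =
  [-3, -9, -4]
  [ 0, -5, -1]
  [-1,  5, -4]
e^{tA} =
  [5*t^2*exp(-4*t)/2 + t*exp(-4*t) + exp(-4*t), -10*t^2*exp(-4*t) - 9*t*exp(-4*t), 5*t^2*exp(-4*t)/2 - 4*t*exp(-4*t)]
  [t^2*exp(-4*t)/2, -2*t^2*exp(-4*t) - t*exp(-4*t) + exp(-4*t), t^2*exp(-4*t)/2 - t*exp(-4*t)]
  [-t^2*exp(-4*t)/2 - t*exp(-4*t), 2*t^2*exp(-4*t) + 5*t*exp(-4*t), -t^2*exp(-4*t)/2 + exp(-4*t)]

Strategy: write A = P · J · P⁻¹ where J is a Jordan canonical form, so e^{tA} = P · e^{tJ} · P⁻¹, and e^{tJ} can be computed block-by-block.

A has Jordan form
J =
  [-4,  1,  0]
  [ 0, -4,  1]
  [ 0,  0, -4]
(up to reordering of blocks).

Per-block formulas:
  For a 3×3 Jordan block J_3(-4): exp(t · J_3(-4)) = e^(-4t)·(I + t·N + (t^2/2)·N^2), where N is the 3×3 nilpotent shift.

After assembling e^{tJ} and conjugating by P, we get:

e^{tA} =
  [5*t^2*exp(-4*t)/2 + t*exp(-4*t) + exp(-4*t), -10*t^2*exp(-4*t) - 9*t*exp(-4*t), 5*t^2*exp(-4*t)/2 - 4*t*exp(-4*t)]
  [t^2*exp(-4*t)/2, -2*t^2*exp(-4*t) - t*exp(-4*t) + exp(-4*t), t^2*exp(-4*t)/2 - t*exp(-4*t)]
  [-t^2*exp(-4*t)/2 - t*exp(-4*t), 2*t^2*exp(-4*t) + 5*t*exp(-4*t), -t^2*exp(-4*t)/2 + exp(-4*t)]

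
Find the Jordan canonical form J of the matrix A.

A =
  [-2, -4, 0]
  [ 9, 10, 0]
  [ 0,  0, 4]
J_2(4) ⊕ J_1(4)

The characteristic polynomial is
  det(x·I − A) = x^3 - 12*x^2 + 48*x - 64 = (x - 4)^3

Eigenvalues and multiplicities (the geometric multiplicity of λ is n − rank(A − λI), which equals the number of Jordan blocks for λ):
  λ = 4: algebraic multiplicity = 3, geometric multiplicity = 2

Determining the block sizes for each eigenvalue:
  λ = 4: 2 blocks summing to 3 forces exactly one block of size 2 and the rest size 1 → block sizes [2, 1]

Assembling the blocks gives a Jordan form
J =
  [4, 1, 0]
  [0, 4, 0]
  [0, 0, 4]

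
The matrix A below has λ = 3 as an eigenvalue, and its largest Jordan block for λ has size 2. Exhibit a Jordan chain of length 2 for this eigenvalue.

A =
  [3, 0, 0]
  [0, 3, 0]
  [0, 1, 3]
A Jordan chain for λ = 3 of length 2:
v_1 = (0, 0, 1)ᵀ
v_2 = (0, 1, 0)ᵀ

Let N = A − (3)·I. We want v_2 with N^2 v_2 = 0 but N^1 v_2 ≠ 0; then v_{j-1} := N · v_j for j = 2, …, 2.

Pick v_2 = (0, 1, 0)ᵀ.
Then v_1 = N · v_2 = (0, 0, 1)ᵀ.

Sanity check: (A − (3)·I) v_1 = (0, 0, 0)ᵀ = 0. ✓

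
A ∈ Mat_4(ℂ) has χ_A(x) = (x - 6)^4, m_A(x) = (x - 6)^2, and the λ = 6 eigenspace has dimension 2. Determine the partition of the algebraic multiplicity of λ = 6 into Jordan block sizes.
Block sizes for λ = 6: [2, 2]

Step 1 — from the characteristic polynomial, algebraic multiplicity of λ = 6 is 4. From dim ker(A − (6)·I) = 2, there are exactly 2 Jordan blocks for λ = 6.
Step 2 — from the minimal polynomial, the factor (x − 6)^2 tells us the largest block for λ = 6 has size 2.
Step 3 — with total size 4, 2 blocks, and largest block 2, the block sizes (in nonincreasing order) are [2, 2].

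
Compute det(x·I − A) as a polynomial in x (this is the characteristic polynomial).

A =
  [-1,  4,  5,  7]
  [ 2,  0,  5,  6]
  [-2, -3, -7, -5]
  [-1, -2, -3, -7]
x^4 + 15*x^3 + 84*x^2 + 208*x + 192

Expanding det(x·I − A) (e.g. by cofactor expansion or by noting that A is similar to its Jordan form J, which has the same characteristic polynomial as A) gives
  χ_A(x) = x^4 + 15*x^3 + 84*x^2 + 208*x + 192
which factors as (x + 3)*(x + 4)^3. The eigenvalues (with algebraic multiplicities) are λ = -4 with multiplicity 3, λ = -3 with multiplicity 1.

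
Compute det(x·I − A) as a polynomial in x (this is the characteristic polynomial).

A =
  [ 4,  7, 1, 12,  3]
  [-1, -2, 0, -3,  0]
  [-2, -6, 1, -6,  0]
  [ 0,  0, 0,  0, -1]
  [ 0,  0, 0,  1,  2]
x^5 - 5*x^4 + 10*x^3 - 10*x^2 + 5*x - 1

Expanding det(x·I − A) (e.g. by cofactor expansion or by noting that A is similar to its Jordan form J, which has the same characteristic polynomial as A) gives
  χ_A(x) = x^5 - 5*x^4 + 10*x^3 - 10*x^2 + 5*x - 1
which factors as (x - 1)^5. The eigenvalues (with algebraic multiplicities) are λ = 1 with multiplicity 5.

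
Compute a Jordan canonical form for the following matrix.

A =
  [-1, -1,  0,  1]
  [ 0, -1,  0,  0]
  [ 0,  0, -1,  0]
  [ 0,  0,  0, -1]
J_2(-1) ⊕ J_1(-1) ⊕ J_1(-1)

The characteristic polynomial is
  det(x·I − A) = x^4 + 4*x^3 + 6*x^2 + 4*x + 1 = (x + 1)^4

Eigenvalues and multiplicities (the geometric multiplicity of λ is n − rank(A − λI), which equals the number of Jordan blocks for λ):
  λ = -1: algebraic multiplicity = 4, geometric multiplicity = 3

Determining the block sizes for each eigenvalue:
  λ = -1: 3 blocks summing to 4 forces exactly one block of size 2 and the rest size 1 → block sizes [2, 1, 1]

Assembling the blocks gives a Jordan form
J =
  [-1,  1,  0,  0]
  [ 0, -1,  0,  0]
  [ 0,  0, -1,  0]
  [ 0,  0,  0, -1]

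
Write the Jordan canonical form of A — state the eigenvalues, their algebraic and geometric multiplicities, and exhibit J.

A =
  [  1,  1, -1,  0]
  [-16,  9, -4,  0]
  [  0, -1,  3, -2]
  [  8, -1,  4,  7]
J_3(5) ⊕ J_1(5)

The characteristic polynomial is
  det(x·I − A) = x^4 - 20*x^3 + 150*x^2 - 500*x + 625 = (x - 5)^4

Eigenvalues and multiplicities (the geometric multiplicity of λ is n − rank(A − λI), which equals the number of Jordan blocks for λ):
  λ = 5: algebraic multiplicity = 4, geometric multiplicity = 2

Determining the block sizes for each eigenvalue:
  λ = 5: with am = 4 and gm = 2, the partition is not yet determined (e.g. several partitions of 4 into 2 parts exist). Let N = A − (5)·I. Computing rank(N^1) = 2, rank(N^2) = 1, rank(N^3) = 0; the number of blocks of size ≥ j is rank(N^{j−1}) − rank(N^j), giving [2, 1, 1]. So we have 1 block(s) of size 3, 1 block(s) of size 1 → block sizes [3, 1]

Assembling the blocks gives a Jordan form
J =
  [5, 1, 0, 0]
  [0, 5, 1, 0]
  [0, 0, 5, 0]
  [0, 0, 0, 5]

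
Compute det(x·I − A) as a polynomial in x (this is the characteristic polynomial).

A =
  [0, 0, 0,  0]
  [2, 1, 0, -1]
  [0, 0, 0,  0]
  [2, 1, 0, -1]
x^4

Expanding det(x·I − A) (e.g. by cofactor expansion or by noting that A is similar to its Jordan form J, which has the same characteristic polynomial as A) gives
  χ_A(x) = x^4
which factors as x^4. The eigenvalues (with algebraic multiplicities) are λ = 0 with multiplicity 4.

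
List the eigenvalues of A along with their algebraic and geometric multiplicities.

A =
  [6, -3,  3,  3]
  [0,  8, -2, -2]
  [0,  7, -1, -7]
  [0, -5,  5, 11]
λ = 6: alg = 4, geom = 3

Step 1 — factor the characteristic polynomial to read off the algebraic multiplicities:
  χ_A(x) = (x - 6)^4

Step 2 — compute geometric multiplicities via the rank-nullity identity g(λ) = n − rank(A − λI):
  rank(A − (6)·I) = 1, so dim ker(A − (6)·I) = n − 1 = 3

Summary:
  λ = 6: algebraic multiplicity = 4, geometric multiplicity = 3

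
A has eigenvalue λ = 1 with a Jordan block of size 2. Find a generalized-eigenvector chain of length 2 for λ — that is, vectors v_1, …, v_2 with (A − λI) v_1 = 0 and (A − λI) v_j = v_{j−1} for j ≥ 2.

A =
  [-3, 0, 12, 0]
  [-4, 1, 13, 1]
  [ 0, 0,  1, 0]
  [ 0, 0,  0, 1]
A Jordan chain for λ = 1 of length 2:
v_1 = (0, 1, 0, 0)ᵀ
v_2 = (3, 0, 1, 0)ᵀ

Let N = A − (1)·I. We want v_2 with N^2 v_2 = 0 but N^1 v_2 ≠ 0; then v_{j-1} := N · v_j for j = 2, …, 2.

Pick v_2 = (3, 0, 1, 0)ᵀ.
Then v_1 = N · v_2 = (0, 1, 0, 0)ᵀ.

Sanity check: (A − (1)·I) v_1 = (0, 0, 0, 0)ᵀ = 0. ✓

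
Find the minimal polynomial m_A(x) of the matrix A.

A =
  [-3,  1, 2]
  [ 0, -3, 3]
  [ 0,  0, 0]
x^3 + 6*x^2 + 9*x

The characteristic polynomial is χ_A(x) = x*(x + 3)^2, so the eigenvalues are known. The minimal polynomial is
  m_A(x) = Π_λ (x − λ)^{k_λ}
where k_λ is the size of the *largest* Jordan block for λ (equivalently, the smallest k with (A − λI)^k v = 0 for every generalised eigenvector v of λ).

  λ = -3: largest Jordan block has size 2, contributing (x + 3)^2
  λ = 0: largest Jordan block has size 1, contributing (x − 0)

So m_A(x) = x*(x + 3)^2 = x^3 + 6*x^2 + 9*x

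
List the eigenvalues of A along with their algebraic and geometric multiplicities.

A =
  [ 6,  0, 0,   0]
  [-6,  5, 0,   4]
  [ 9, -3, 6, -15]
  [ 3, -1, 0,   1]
λ = 3: alg = 2, geom = 1; λ = 6: alg = 2, geom = 2

Step 1 — factor the characteristic polynomial to read off the algebraic multiplicities:
  χ_A(x) = (x - 6)^2*(x - 3)^2

Step 2 — compute geometric multiplicities via the rank-nullity identity g(λ) = n − rank(A − λI):
  rank(A − (3)·I) = 3, so dim ker(A − (3)·I) = n − 3 = 1
  rank(A − (6)·I) = 2, so dim ker(A − (6)·I) = n − 2 = 2

Summary:
  λ = 3: algebraic multiplicity = 2, geometric multiplicity = 1
  λ = 6: algebraic multiplicity = 2, geometric multiplicity = 2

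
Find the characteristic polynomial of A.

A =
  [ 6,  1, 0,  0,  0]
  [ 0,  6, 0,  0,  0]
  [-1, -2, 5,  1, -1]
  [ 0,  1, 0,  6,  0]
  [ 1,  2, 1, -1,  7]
x^5 - 30*x^4 + 360*x^3 - 2160*x^2 + 6480*x - 7776

Expanding det(x·I − A) (e.g. by cofactor expansion or by noting that A is similar to its Jordan form J, which has the same characteristic polynomial as A) gives
  χ_A(x) = x^5 - 30*x^4 + 360*x^3 - 2160*x^2 + 6480*x - 7776
which factors as (x - 6)^5. The eigenvalues (with algebraic multiplicities) are λ = 6 with multiplicity 5.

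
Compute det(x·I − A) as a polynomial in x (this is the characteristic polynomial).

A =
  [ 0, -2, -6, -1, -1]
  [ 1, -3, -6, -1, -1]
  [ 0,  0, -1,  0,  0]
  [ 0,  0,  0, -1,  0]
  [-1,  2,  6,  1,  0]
x^5 + 5*x^4 + 10*x^3 + 10*x^2 + 5*x + 1

Expanding det(x·I − A) (e.g. by cofactor expansion or by noting that A is similar to its Jordan form J, which has the same characteristic polynomial as A) gives
  χ_A(x) = x^5 + 5*x^4 + 10*x^3 + 10*x^2 + 5*x + 1
which factors as (x + 1)^5. The eigenvalues (with algebraic multiplicities) are λ = -1 with multiplicity 5.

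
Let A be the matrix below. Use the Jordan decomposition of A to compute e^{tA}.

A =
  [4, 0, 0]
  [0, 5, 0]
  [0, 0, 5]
e^{tA} =
  [exp(4*t), 0, 0]
  [0, exp(5*t), 0]
  [0, 0, exp(5*t)]

Strategy: write A = P · J · P⁻¹ where J is a Jordan canonical form, so e^{tA} = P · e^{tJ} · P⁻¹, and e^{tJ} can be computed block-by-block.

A has Jordan form
J =
  [4, 0, 0]
  [0, 5, 0]
  [0, 0, 5]
(up to reordering of blocks).

Per-block formulas:
  For a 1×1 block at λ = 5: exp(t · [5]) = [e^(5t)].
  For a 1×1 block at λ = 4: exp(t · [4]) = [e^(4t)].

After assembling e^{tJ} and conjugating by P, we get:

e^{tA} =
  [exp(4*t), 0, 0]
  [0, exp(5*t), 0]
  [0, 0, exp(5*t)]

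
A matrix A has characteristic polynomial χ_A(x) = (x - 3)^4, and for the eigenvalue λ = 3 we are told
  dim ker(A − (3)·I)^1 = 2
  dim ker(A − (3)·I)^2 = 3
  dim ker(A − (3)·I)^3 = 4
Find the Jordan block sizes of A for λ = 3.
Block sizes for λ = 3: [3, 1]

From the dimensions of kernels of powers, the number of Jordan blocks of size at least j is d_j − d_{j−1} where d_j = dim ker(N^j) (with d_0 = 0). Computing the differences gives [2, 1, 1].
The number of blocks of size exactly k is (#blocks of size ≥ k) − (#blocks of size ≥ k + 1), so the partition is: 1 block(s) of size 1, 1 block(s) of size 3.
In nonincreasing order the block sizes are [3, 1].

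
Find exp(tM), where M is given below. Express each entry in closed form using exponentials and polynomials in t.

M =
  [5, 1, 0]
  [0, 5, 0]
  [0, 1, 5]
e^{tM} =
  [exp(5*t), t*exp(5*t), 0]
  [0, exp(5*t), 0]
  [0, t*exp(5*t), exp(5*t)]

Strategy: write M = P · J · P⁻¹ where J is a Jordan canonical form, so e^{tM} = P · e^{tJ} · P⁻¹, and e^{tJ} can be computed block-by-block.

M has Jordan form
J =
  [5, 1, 0]
  [0, 5, 0]
  [0, 0, 5]
(up to reordering of blocks).

Per-block formulas:
  For a 2×2 Jordan block J_2(5): exp(t · J_2(5)) = e^(5t)·(I + t·N), where N is the 2×2 nilpotent shift.
  For a 1×1 block at λ = 5: exp(t · [5]) = [e^(5t)].

After assembling e^{tJ} and conjugating by P, we get:

e^{tM} =
  [exp(5*t), t*exp(5*t), 0]
  [0, exp(5*t), 0]
  [0, t*exp(5*t), exp(5*t)]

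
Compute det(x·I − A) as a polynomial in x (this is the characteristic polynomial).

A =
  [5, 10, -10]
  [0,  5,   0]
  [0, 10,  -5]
x^3 - 5*x^2 - 25*x + 125

Expanding det(x·I − A) (e.g. by cofactor expansion or by noting that A is similar to its Jordan form J, which has the same characteristic polynomial as A) gives
  χ_A(x) = x^3 - 5*x^2 - 25*x + 125
which factors as (x - 5)^2*(x + 5). The eigenvalues (with algebraic multiplicities) are λ = -5 with multiplicity 1, λ = 5 with multiplicity 2.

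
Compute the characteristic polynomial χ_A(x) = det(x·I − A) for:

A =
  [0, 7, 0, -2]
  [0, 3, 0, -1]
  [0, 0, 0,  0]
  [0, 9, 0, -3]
x^4

Expanding det(x·I − A) (e.g. by cofactor expansion or by noting that A is similar to its Jordan form J, which has the same characteristic polynomial as A) gives
  χ_A(x) = x^4
which factors as x^4. The eigenvalues (with algebraic multiplicities) are λ = 0 with multiplicity 4.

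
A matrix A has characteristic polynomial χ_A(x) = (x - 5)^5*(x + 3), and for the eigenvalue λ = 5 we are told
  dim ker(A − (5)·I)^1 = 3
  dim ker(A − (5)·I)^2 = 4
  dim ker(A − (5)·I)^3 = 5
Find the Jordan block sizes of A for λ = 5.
Block sizes for λ = 5: [3, 1, 1]

From the dimensions of kernels of powers, the number of Jordan blocks of size at least j is d_j − d_{j−1} where d_j = dim ker(N^j) (with d_0 = 0). Computing the differences gives [3, 1, 1].
The number of blocks of size exactly k is (#blocks of size ≥ k) − (#blocks of size ≥ k + 1), so the partition is: 2 block(s) of size 1, 1 block(s) of size 3.
In nonincreasing order the block sizes are [3, 1, 1].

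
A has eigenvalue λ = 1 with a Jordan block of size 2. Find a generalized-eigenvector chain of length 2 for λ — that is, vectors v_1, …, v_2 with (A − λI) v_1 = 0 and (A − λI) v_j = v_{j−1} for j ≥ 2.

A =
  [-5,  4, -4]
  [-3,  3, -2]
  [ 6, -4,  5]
A Jordan chain for λ = 1 of length 2:
v_1 = (-6, -3, 6)ᵀ
v_2 = (1, 0, 0)ᵀ

Let N = A − (1)·I. We want v_2 with N^2 v_2 = 0 but N^1 v_2 ≠ 0; then v_{j-1} := N · v_j for j = 2, …, 2.

Pick v_2 = (1, 0, 0)ᵀ.
Then v_1 = N · v_2 = (-6, -3, 6)ᵀ.

Sanity check: (A − (1)·I) v_1 = (0, 0, 0)ᵀ = 0. ✓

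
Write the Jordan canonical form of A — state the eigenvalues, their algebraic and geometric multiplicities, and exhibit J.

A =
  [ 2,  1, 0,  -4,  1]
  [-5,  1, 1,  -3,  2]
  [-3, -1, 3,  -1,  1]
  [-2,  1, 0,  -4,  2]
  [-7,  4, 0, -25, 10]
J_3(2) ⊕ J_2(3)

The characteristic polynomial is
  det(x·I − A) = x^5 - 12*x^4 + 57*x^3 - 134*x^2 + 156*x - 72 = (x - 3)^2*(x - 2)^3

Eigenvalues and multiplicities (the geometric multiplicity of λ is n − rank(A − λI), which equals the number of Jordan blocks for λ):
  λ = 2: algebraic multiplicity = 3, geometric multiplicity = 1
  λ = 3: algebraic multiplicity = 2, geometric multiplicity = 1

Determining the block sizes for each eigenvalue:
  λ = 2: one block (gm = 1), so the single block has size am = 3 → block sizes [3]
  λ = 3: one block (gm = 1), so the single block has size am = 2 → block sizes [2]

Assembling the blocks gives a Jordan form
J =
  [2, 1, 0, 0, 0]
  [0, 2, 1, 0, 0]
  [0, 0, 2, 0, 0]
  [0, 0, 0, 3, 1]
  [0, 0, 0, 0, 3]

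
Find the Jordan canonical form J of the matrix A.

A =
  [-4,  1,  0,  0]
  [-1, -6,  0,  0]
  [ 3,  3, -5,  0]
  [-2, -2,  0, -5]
J_2(-5) ⊕ J_1(-5) ⊕ J_1(-5)

The characteristic polynomial is
  det(x·I − A) = x^4 + 20*x^3 + 150*x^2 + 500*x + 625 = (x + 5)^4

Eigenvalues and multiplicities (the geometric multiplicity of λ is n − rank(A − λI), which equals the number of Jordan blocks for λ):
  λ = -5: algebraic multiplicity = 4, geometric multiplicity = 3

Determining the block sizes for each eigenvalue:
  λ = -5: 3 blocks summing to 4 forces exactly one block of size 2 and the rest size 1 → block sizes [2, 1, 1]

Assembling the blocks gives a Jordan form
J =
  [-5,  1,  0,  0]
  [ 0, -5,  0,  0]
  [ 0,  0, -5,  0]
  [ 0,  0,  0, -5]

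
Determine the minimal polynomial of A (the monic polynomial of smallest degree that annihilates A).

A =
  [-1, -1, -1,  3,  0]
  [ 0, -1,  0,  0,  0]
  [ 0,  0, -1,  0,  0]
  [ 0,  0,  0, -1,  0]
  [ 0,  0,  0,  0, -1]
x^2 + 2*x + 1

The characteristic polynomial is χ_A(x) = (x + 1)^5, so the eigenvalues are known. The minimal polynomial is
  m_A(x) = Π_λ (x − λ)^{k_λ}
where k_λ is the size of the *largest* Jordan block for λ (equivalently, the smallest k with (A − λI)^k v = 0 for every generalised eigenvector v of λ).

  λ = -1: largest Jordan block has size 2, contributing (x + 1)^2

So m_A(x) = (x + 1)^2 = x^2 + 2*x + 1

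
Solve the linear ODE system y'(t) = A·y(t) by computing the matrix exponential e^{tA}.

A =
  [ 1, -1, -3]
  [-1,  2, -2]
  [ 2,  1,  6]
e^{tA} =
  [-t^2*exp(3*t)/2 - 2*t*exp(3*t) + exp(3*t), -t*exp(3*t), -t^2*exp(3*t)/2 - 3*t*exp(3*t)]
  [-t^2*exp(3*t)/2 - t*exp(3*t), -t*exp(3*t) + exp(3*t), -t^2*exp(3*t)/2 - 2*t*exp(3*t)]
  [t^2*exp(3*t)/2 + 2*t*exp(3*t), t*exp(3*t), t^2*exp(3*t)/2 + 3*t*exp(3*t) + exp(3*t)]

Strategy: write A = P · J · P⁻¹ where J is a Jordan canonical form, so e^{tA} = P · e^{tJ} · P⁻¹, and e^{tJ} can be computed block-by-block.

A has Jordan form
J =
  [3, 1, 0]
  [0, 3, 1]
  [0, 0, 3]
(up to reordering of blocks).

Per-block formulas:
  For a 3×3 Jordan block J_3(3): exp(t · J_3(3)) = e^(3t)·(I + t·N + (t^2/2)·N^2), where N is the 3×3 nilpotent shift.

After assembling e^{tJ} and conjugating by P, we get:

e^{tA} =
  [-t^2*exp(3*t)/2 - 2*t*exp(3*t) + exp(3*t), -t*exp(3*t), -t^2*exp(3*t)/2 - 3*t*exp(3*t)]
  [-t^2*exp(3*t)/2 - t*exp(3*t), -t*exp(3*t) + exp(3*t), -t^2*exp(3*t)/2 - 2*t*exp(3*t)]
  [t^2*exp(3*t)/2 + 2*t*exp(3*t), t*exp(3*t), t^2*exp(3*t)/2 + 3*t*exp(3*t) + exp(3*t)]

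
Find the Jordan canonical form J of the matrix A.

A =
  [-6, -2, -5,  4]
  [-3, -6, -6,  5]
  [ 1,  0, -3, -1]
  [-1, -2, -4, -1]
J_3(-4) ⊕ J_1(-4)

The characteristic polynomial is
  det(x·I − A) = x^4 + 16*x^3 + 96*x^2 + 256*x + 256 = (x + 4)^4

Eigenvalues and multiplicities (the geometric multiplicity of λ is n − rank(A − λI), which equals the number of Jordan blocks for λ):
  λ = -4: algebraic multiplicity = 4, geometric multiplicity = 2

Determining the block sizes for each eigenvalue:
  λ = -4: with am = 4 and gm = 2, the partition is not yet determined (e.g. several partitions of 4 into 2 parts exist). Let N = A − (-4)·I. Computing rank(N^1) = 2, rank(N^2) = 1, rank(N^3) = 0; the number of blocks of size ≥ j is rank(N^{j−1}) − rank(N^j), giving [2, 1, 1]. So we have 1 block(s) of size 3, 1 block(s) of size 1 → block sizes [3, 1]

Assembling the blocks gives a Jordan form
J =
  [-4,  1,  0,  0]
  [ 0, -4,  1,  0]
  [ 0,  0, -4,  0]
  [ 0,  0,  0, -4]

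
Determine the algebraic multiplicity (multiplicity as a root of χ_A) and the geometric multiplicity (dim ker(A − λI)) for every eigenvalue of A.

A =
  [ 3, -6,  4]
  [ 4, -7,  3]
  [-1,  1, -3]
λ = -3: alg = 1, geom = 1; λ = -2: alg = 2, geom = 1

Step 1 — factor the characteristic polynomial to read off the algebraic multiplicities:
  χ_A(x) = (x + 2)^2*(x + 3)

Step 2 — compute geometric multiplicities via the rank-nullity identity g(λ) = n − rank(A − λI):
  rank(A − (-3)·I) = 2, so dim ker(A − (-3)·I) = n − 2 = 1
  rank(A − (-2)·I) = 2, so dim ker(A − (-2)·I) = n − 2 = 1

Summary:
  λ = -3: algebraic multiplicity = 1, geometric multiplicity = 1
  λ = -2: algebraic multiplicity = 2, geometric multiplicity = 1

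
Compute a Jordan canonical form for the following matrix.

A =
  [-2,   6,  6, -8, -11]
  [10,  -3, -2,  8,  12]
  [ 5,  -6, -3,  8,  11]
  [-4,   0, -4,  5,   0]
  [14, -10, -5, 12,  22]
J_3(3) ⊕ J_1(5) ⊕ J_1(5)

The characteristic polynomial is
  det(x·I − A) = x^5 - 19*x^4 + 142*x^3 - 522*x^2 + 945*x - 675 = (x - 5)^2*(x - 3)^3

Eigenvalues and multiplicities (the geometric multiplicity of λ is n − rank(A − λI), which equals the number of Jordan blocks for λ):
  λ = 3: algebraic multiplicity = 3, geometric multiplicity = 1
  λ = 5: algebraic multiplicity = 2, geometric multiplicity = 2

Determining the block sizes for each eigenvalue:
  λ = 3: one block (gm = 1), so the single block has size am = 3 → block sizes [3]
  λ = 5: gm = am = 2, so every block has size 1 → block sizes [1, 1]

Assembling the blocks gives a Jordan form
J =
  [3, 1, 0, 0, 0]
  [0, 3, 1, 0, 0]
  [0, 0, 3, 0, 0]
  [0, 0, 0, 5, 0]
  [0, 0, 0, 0, 5]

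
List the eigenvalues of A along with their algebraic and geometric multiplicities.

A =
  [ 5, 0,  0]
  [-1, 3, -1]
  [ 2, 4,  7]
λ = 5: alg = 3, geom = 2

Step 1 — factor the characteristic polynomial to read off the algebraic multiplicities:
  χ_A(x) = (x - 5)^3

Step 2 — compute geometric multiplicities via the rank-nullity identity g(λ) = n − rank(A − λI):
  rank(A − (5)·I) = 1, so dim ker(A − (5)·I) = n − 1 = 2

Summary:
  λ = 5: algebraic multiplicity = 3, geometric multiplicity = 2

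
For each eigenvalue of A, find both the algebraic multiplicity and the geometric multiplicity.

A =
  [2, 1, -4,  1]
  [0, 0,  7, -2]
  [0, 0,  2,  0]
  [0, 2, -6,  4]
λ = 2: alg = 4, geom = 2

Step 1 — factor the characteristic polynomial to read off the algebraic multiplicities:
  χ_A(x) = (x - 2)^4

Step 2 — compute geometric multiplicities via the rank-nullity identity g(λ) = n − rank(A − λI):
  rank(A − (2)·I) = 2, so dim ker(A − (2)·I) = n − 2 = 2

Summary:
  λ = 2: algebraic multiplicity = 4, geometric multiplicity = 2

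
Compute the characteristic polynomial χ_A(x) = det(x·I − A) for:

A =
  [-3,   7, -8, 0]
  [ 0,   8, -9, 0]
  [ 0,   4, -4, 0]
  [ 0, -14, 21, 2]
x^4 - 3*x^3 - 6*x^2 + 28*x - 24

Expanding det(x·I − A) (e.g. by cofactor expansion or by noting that A is similar to its Jordan form J, which has the same characteristic polynomial as A) gives
  χ_A(x) = x^4 - 3*x^3 - 6*x^2 + 28*x - 24
which factors as (x - 2)^3*(x + 3). The eigenvalues (with algebraic multiplicities) are λ = -3 with multiplicity 1, λ = 2 with multiplicity 3.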